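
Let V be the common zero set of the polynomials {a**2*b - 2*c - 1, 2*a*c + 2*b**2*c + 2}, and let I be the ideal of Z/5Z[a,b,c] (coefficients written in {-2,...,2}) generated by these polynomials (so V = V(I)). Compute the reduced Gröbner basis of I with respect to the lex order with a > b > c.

G = {a*b - b**5*c - b**3 + 2*c**2 + c, a*c + b**2*c + 1, b**5*c**2 + 2*b**3*c + b - 2*c**3 - c**2}

The reduced Gröbner basis is the canonical form of the ideal for this ordering.

f_1 = a**2*b - 2*c - 1, LT = a**2*b.
f_2 = 2*a*c + 2*b**2*c + 2, LT = a*c.

S(f_1,f_2): lcm = a**2*b*c. S = -a*b**3*c - a*b - 2*c**2 - c.
  reduce S modulo (f_1, f_2):
  remainder -a*b + b**5*c + b**3 - 2*c**2 - c ≠ 0; add g_3 = -a*b + b**5*c + b**3 - 2*c**2 - c to the basis.

S(f_2,g_3): lcm = a*b*c. S = b**5*c**2 + 2*b**3*c + b - 2*c**3 - c**2.
  reduce S modulo (f_1, f_2, g_3):
  remainder b**5*c**2 + 2*b**3*c + b - 2*c**3 - c**2 ≠ 0; add g_4 = b**5*c**2 + 2*b**3*c + b - 2*c**3 - c**2 to the basis.

The other S-polynomials (S(f_1,g_3), S(f_1,g_4), S(f_2,g_4), S(g_3,g_4)) all reduce to 0 modulo the current basis, so we have a Gröbner basis.
Inter-reduce: drop elements whose leading term is divisible by another's, tail-reduce, and make monic.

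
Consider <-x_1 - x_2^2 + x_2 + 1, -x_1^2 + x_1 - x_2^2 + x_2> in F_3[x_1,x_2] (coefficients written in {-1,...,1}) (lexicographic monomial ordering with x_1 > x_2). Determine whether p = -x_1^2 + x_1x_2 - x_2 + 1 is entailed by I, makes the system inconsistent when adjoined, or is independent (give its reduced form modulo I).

-x_1^2 + x_1x_2 - x_2 + 1 is independent of I; its normal form modulo I is -x_2^3 + x_2.

First compute the reduced Gröbner basis of I by Buchberger's algorithm.
f_1 = -x_1 - x_2^2 + x_2 + 1, LT = x_1.
f_2 = -x_1^2 + x_1 - x_2^2 + x_2, LT = x_1^2.

S(f_1,f_2): lcm = x_1^2. S = x_1x_2^2 - x_1x_2 - x_2^2 + x_2.
  leading term x_1x_2^2: subtract (-x_2^2)·f_1 from x_1x_2^2 - x_1x_2 - x_2^2 + x_2 → -x_1x_2 - x_2^4 + x_2^3 + x_2
  leading term x_1x_2: subtract (x_2)·f_1 from -x_1x_2 - x_2^4 + x_2^3 + x_2 → -x_2^4 - x_2^3 - x_2^2
  leading term x_2^4: no divisor's leading term divides it; move -x_2^4 to the remainder.
  leading term x_2^3: no divisor's leading term divides it; move -x_2^3 to the remainder.
  leading term x_2^2: no divisor's leading term divides it; move -x_2^2 to the remainder.
  remainder -x_2^4 - x_2^3 - x_2^2 ≠ 0; add h_3 = -x_2^4 - x_2^3 - x_2^2 to the basis.

The other S-polynomials (S(f_1,h_3), S(f_2,h_3)) all reduce to 0 modulo the current basis, so we have a Gröbner basis.
Inter-reduce: drop elements whose leading term is divisible by another's, tail-reduce, and make monic.
Reduced Gröbner basis: {x_1 + x_2^2 - x_2 - 1, x_2^4 + x_2^3 + x_2^2}.
Label its elements g_1 = x_1 + x_2^2 - x_2 - 1, g_2 = x_2^4 + x_2^3 + x_2^2.

Reduce p = -x_1^2 + x_1x_2 - x_2 + 1 modulo G:
  leading term x_1^2: subtract (-x_1)·g_1 from -x_1^2 + x_1x_2 - x_2 + 1 → x_1x_2^2 - x_1 - x_2 + 1
  leading term x_1x_2^2: subtract (x_2^2)·g_1 from x_1x_2^2 - x_1 - x_2 + 1 → -x_1 - x_2^4 + x_2^3 + x_2^2 - x_2 + 1
  leading term x_1: subtract (-1)·g_1 from -x_1 - x_2^4 + x_2^3 + x_2^2 - x_2 + 1 → -x_2^4 + x_2^3 - x_2^2 + x_2
  leading term x_2^4: subtract (-1)·g_2 from -x_2^4 + x_2^3 - x_2^2 + x_2 → -x_2^3 + x_2
  leading term x_2^3: no divisor's leading term divides it; move -x_2^3 to the remainder.
  leading term x_2: no divisor's leading term divides it; move x_2 to the remainder.
  normal form = -x_2^3 + x_2.
The normal form is nonzero, so p ∉ I. Since p minus its normal form lies in I, I + (p) = I + (r) where r = -x_2^3 + x_2; decide whether this ideal is the whole ring.
Run Buchberger on G together with r (pairs among the g_i already reduce to 0 since G is a Gröbner basis):
g_1 = x_1 + x_2^2 - x_2 - 1, LT = x_1.
g_2 = x_2^4 + x_2^3 + x_2^2, LT = x_2^4.
r = -x_2^3 + x_2, LT = x_2^3.

S(g_2,r): lcm = x_2^4. S = x_2^3 - x_2^2.
  leading term x_2^3: subtract (-1)·r from x_2^3 - x_2^2 → -x_2^2 + x_2
  leading term x_2^2: no divisor's leading term divides it; move -x_2^2 to the remainder.
  leading term x_2: no divisor's leading term divides it; move x_2 to the remainder.
  remainder -x_2^2 + x_2 ≠ 0; add m_4 = -x_2^2 + x_2 to the basis.

The other S-polynomials (S(g_1,g_2), S(g_1,r), S(g_1,m_4), S(g_2,m_4), S(r,m_4)) all reduce to 0 modulo the current basis, so we have a Gröbner basis.
Inter-reduce: drop elements whose leading term is divisible by another's, tail-reduce, and make monic.
Reduced Gröbner basis: {x_1 - 1, x_2^2 - x_2}.
The reduced Gröbner basis of I + (p) is {x_1 - 1, x_2^2 - x_2} ≠ {1}, a proper ideal, so the enlarged system stays consistent: p is independent of I, with normal form -x_2^3 + x_2.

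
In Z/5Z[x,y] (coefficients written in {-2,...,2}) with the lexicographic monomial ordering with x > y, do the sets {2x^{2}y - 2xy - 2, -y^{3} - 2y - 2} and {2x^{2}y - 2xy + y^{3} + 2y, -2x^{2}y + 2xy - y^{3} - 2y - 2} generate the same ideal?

No, the ideals differ.

Two ideals are equal iff their reduced Gröbner bases coincide (the reduced basis is unique for a fixed ordering).
Buchberger on the first generating set:
f_1 = 2x^{2}y - 2xy - 2, LT = x^{2}y.
f_2 = -y^{3} - 2y - 2, LT = y^{3}.

S(f_1,f_2): lcm = x^{2}y^{3}. S = -2x^{2}y - 2x^{2} - xy^{3} - y^{2}.
  reduce S modulo (f_1, f_2):
  remainder -2x^{2} + 2x - y^{2} - 2 ≠ 0; add g_3 = -2x^{2} + 2x - y^{2} - 2 to the basis.

The other S-polynomials (S(f_1,g_3), S(f_2,g_3)) all reduce to 0 modulo the current basis, so we have a Gröbner basis.
Inter-reduce: drop elements whose leading term is divisible by another's, tail-reduce, and make monic.
Reduced Gröbner basis: {x^{2} - x - 2y^{2} + 1, y^{3} + 2y + 2}.

Buchberger on the second generating set:
h_1 = 2x^{2}y - 2xy + y^{3} + 2y, LT = x^{2}y.
h_2 = -2x^{2}y + 2xy - y^{3} - 2y - 2, LT = x^{2}y.

S(h_1,h_2): lcm = x^{2}y. S = -1.
  reduce S modulo (h_1, h_2):
  remainder -1 ≠ 0; add k_3 = -1 to the basis.

The other S-polynomials (S(h_1,k_3), S(h_2,k_3)) all reduce to 0 modulo the current basis, so we have a Gröbner basis.
Inter-reduce: drop elements whose leading term is divisible by another's, tail-reduce, and make monic.
Reduced Gröbner basis: {1}.

Since the reduced bases disagree, the two ideals are not the same.
The same test decides containment: I ⊆ J iff every generator of I reduces to 0 modulo a Gröbner basis of J.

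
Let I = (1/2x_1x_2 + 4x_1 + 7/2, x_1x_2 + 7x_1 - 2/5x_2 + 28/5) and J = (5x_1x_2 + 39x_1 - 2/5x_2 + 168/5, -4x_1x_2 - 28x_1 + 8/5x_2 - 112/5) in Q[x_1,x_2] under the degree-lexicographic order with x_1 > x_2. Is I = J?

Yes, the ideals are equal.

For a fixed monomial order, each ideal has a unique reduced Gröbner basis; comparing bases decides equality.
Buchberger on the first generating set:
f_1 = 1/2x_1x_2 + 4x_1 + 7/2, LT = x_1x_2.
f_2 = x_1x_2 + 7x_1 - 2/5x_2 + 28/5, LT = x_1x_2.

S(f_1,f_2): lcm = x_1x_2. S = x_1 + 2/5x_2 + 7/5.
  leading term x_1: no divisor's leading term divides it; move x_1 to the remainder.
  leading term x_2: no divisor's leading term divides it; move 2/5x_2 to the remainder.
  leading term 1: no divisor's leading term divides it; move 7/5 to the remainder.
  remainder x_1 + 2/5x_2 + 7/5 ≠ 0; add g_3 = x_1 + 2/5x_2 + 7/5 to the basis.

S(f_1,g_3): lcm = x_1x_2. S = -2/5x_2^2 + 8x_1 - 7/5x_2 + 7.
  leading term x_2^2: no divisor's leading term divides it; move -2/5x_2^2 to the remainder.
  leading term x_1: subtract (8)·g_3 from 8x_1 - 7/5x_2 + 7 → -23/5x_2 - 21/5
  leading term x_2: no divisor's leading term divides it; move -23/5x_2 to the remainder.
  leading term 1: no divisor's leading term divides it; move -21/5 to the remainder.
  remainder -2/5x_2^2 - 23/5x_2 - 21/5 ≠ 0; add g_4 = -2/5x_2^2 - 23/5x_2 - 21/5 to the basis.

The other S-polynomials (S(f_2,g_3), S(f_1,g_4), S(f_2,g_4), S(g_3,g_4)) all reduce to 0 modulo the current basis, so we have a Gröbner basis.
Inter-reduce: drop elements whose leading term is divisible by another's, tail-reduce, and make monic.
Reduced Gröbner basis: {x_2^2 + 23/2x_2 + 21/2, x_1 + 2/5x_2 + 7/5}.

Buchberger on the second generating set:
h_1 = 5x_1x_2 + 39x_1 - 2/5x_2 + 168/5, LT = x_1x_2.
h_2 = -4x_1x_2 - 28x_1 + 8/5x_2 - 112/5, LT = x_1x_2.

S(h_1,h_2): lcm = x_1x_2. S = 4/5x_1 + 8/25x_2 + 28/25.
  leading term x_1: no divisor's leading term divides it; move 4/5x_1 to the remainder.
  leading term x_2: no divisor's leading term divides it; move 8/25x_2 to the remainder.
  leading term 1: no divisor's leading term divides it; move 28/25 to the remainder.
  remainder 4/5x_1 + 8/25x_2 + 28/25 ≠ 0; add k_3 = 4/5x_1 + 8/25x_2 + 28/25 to the basis.

S(h_1,k_3): lcm = x_1x_2. S = -2/5x_2^2 + 39/5x_1 - 37/25x_2 + 168/25.
  leading term x_2^2: no divisor's leading term divides it; move -2/5x_2^2 to the remainder.
  leading term x_1: subtract (39/4)·k_3 from 39/5x_1 - 37/25x_2 + 168/25 → -23/5x_2 - 21/5
  leading term x_2: no divisor's leading term divides it; move -23/5x_2 to the remainder.
  leading term 1: no divisor's leading term divides it; move -21/5 to the remainder.
  remainder -2/5x_2^2 - 23/5x_2 - 21/5 ≠ 0; add k_4 = -2/5x_2^2 - 23/5x_2 - 21/5 to the basis.

The other S-polynomials (S(h_2,k_3), S(h_1,k_4), S(h_2,k_4), S(k_3,k_4)) all reduce to 0 modulo the current basis, so we have a Gröbner basis.
Inter-reduce: drop elements whose leading term is divisible by another's, tail-reduce, and make monic.
Reduced Gröbner basis: {x_2^2 + 23/2x_2 + 21/2, x_1 + 2/5x_2 + 7/5}.

The two bases agree; hence the ideals are identical.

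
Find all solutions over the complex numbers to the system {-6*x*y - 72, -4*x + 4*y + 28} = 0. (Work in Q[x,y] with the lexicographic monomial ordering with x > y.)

{(3, -4), (4, -3)}

Compute a lex Gröbner basis by Buchberger's algorithm.
f_1 = -6*x*y - 72, LT = x*y.
f_2 = -4*x + 4*y + 28, LT = x.

S(f_1,f_2): lcm = x*y. S = y**2 + 7*y + 12.
  leading term y**2: no divisor's leading term divides it; move y**2 to the remainder.
  leading term y: no divisor's leading term divides it; move 7*y to the remainder.
  leading term 1: no divisor's leading term divides it; move 12 to the remainder.
  remainder y**2 + 7*y + 12 ≠ 0; add h_3 = y**2 + 7*y + 12 to the basis.

The other S-polynomials (S(f_1,h_3), S(f_2,h_3)) all reduce to 0 modulo the current basis, so we have a Gröbner basis.
Inter-reduce: drop elements whose leading term is divisible by another's, tail-reduce, and make monic.
Reduced Gröbner basis: {x - y - 7, y**2 + 7*y + 12}.

The lex basis is triangular: the last element involves only y. Solving y**2 + 7*y + 12 = 0 gives y ∈ {-4, -3}; substituting each value into the earlier elements determines the remaining variables.
  y = -4: the earlier basis element becomes x - 3 = 0, giving x = 3 — point (3, -4).
  y = -3: the earlier basis element becomes x - 4 = 0, giving x = 4 — point (4, -3).
Substituting each solution back into the original system confirms all equations vanish.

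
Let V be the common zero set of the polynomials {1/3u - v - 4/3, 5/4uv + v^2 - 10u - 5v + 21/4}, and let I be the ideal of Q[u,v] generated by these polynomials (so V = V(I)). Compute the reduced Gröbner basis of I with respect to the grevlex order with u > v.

f_1 = 1/3u - v - 4/3, LT = u.
f_2 = 5/4uv + v^2 - 10u - 5v + 21/4, LT = uv.

S(f_1,f_2): lcm = uv. S = -19/5v^2 + 8u - 21/5.
  leading term v^2: no divisor's leading term divides it; move -19/5v^2 to the remainder.
  leading term u: subtract (24)·f_1 from 8u - 21/5 → 24v + 139/5
  leading term v: no divisor's leading term divides it; move 24v to the remainder.
  leading term 1: no divisor's leading term divides it; move 139/5 to the remainder.
  remainder -19/5v^2 + 24v + 139/5 ≠ 0; add g_3 = -19/5v^2 + 24v + 139/5 to the basis.

The other S-polynomials (S(f_1,g_3), S(f_2,g_3)) all reduce to 0 modulo the current basis, so we have a Gröbner basis.
Inter-reduce: drop elements whose leading term is divisible by another's, tail-reduce, and make monic.

G = {v^2 - 120/19v - 139/19, u - 3v - 4}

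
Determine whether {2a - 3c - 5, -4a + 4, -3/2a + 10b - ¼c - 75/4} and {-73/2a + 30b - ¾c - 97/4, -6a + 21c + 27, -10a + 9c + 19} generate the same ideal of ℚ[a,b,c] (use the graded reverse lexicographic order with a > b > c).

Equality of ideals is decidable: compute both reduced Gröbner bases (unique for the ordering) and check whether they agree.
Buchberger on the first generating set:
f_1 = 2a - 3c - 5, LT = a.
f_2 = -4a + 4, LT = a.
f_3 = -3/2a + 10b - ¼c - 75/4, LT = a.

S(f_1,f_2): lcm = a. S = -3/2c - 3/2.
  leading term c: no divisor's leading term divides it; move -3/2c to the remainder.
  leading term 1: no divisor's leading term divides it; move -3/2 to the remainder.
  remainder -3/2c - 3/2 ≠ 0; add g_4 = -3/2c - 3/2 to the basis.

S(f_1,f_3): lcm = a. S = 20/3b - 5/3c - 15.
  leading term b: no divisor's leading term divides it; move 20/3b to the remainder.
  leading term c: subtract (10/9)·g_4 from -5/3c - 15 → -40/3
  leading term 1: no divisor's leading term divides it; move -40/3 to the remainder.
  remainder 20/3b - 40/3 ≠ 0; add g_5 = 20/3b - 40/3 to the basis.

The other S-polynomials (S(f_2,f_3), S(f_1,g_4), S(f_2,g_4), S(f_3,g_4), S(f_1,g_5), S(f_2,g_5), S(f_3,g_5), S(g_4,g_5)) all reduce to 0 modulo the current basis, so we have a Gröbner basis.
Inter-reduce: drop elements whose leading term is divisible by another's, tail-reduce, and make monic.
Reduced Gröbner basis: {a - 1, b - 2, c + 1}.

Buchberger on the second generating set:
h_1 = -73/2a + 30b - ¾c - 97/4, LT = a.
h_2 = -6a + 21c + 27, LT = a.
h_3 = -10a + 9c + 19, LT = a.

S(h_1,h_2): lcm = a. S = -60/73b + 257/73c + 377/73.
  leading term b: no divisor's leading term divides it; move -60/73b to the remainder.
  leading term c: no divisor's leading term divides it; move 257/73c to the remainder.
  leading term 1: no divisor's leading term divides it; move 377/73 to the remainder.
  remainder -60/73b + 257/73c + 377/73 ≠ 0; add k_4 = -60/73b + 257/73c + 377/73 to the basis.

S(h_1,h_3): lcm = a. S = -60/73b + 336/365c + 936/365.
  leading term b: subtract (1)·k_4 from -60/73b + 336/365c + 936/365 → -13/5c - 13/5
  leading term c: no divisor's leading term divides it; move -13/5c to the remainder.
  leading term 1: no divisor's leading term divides it; move -13/5 to the remainder.
  remainder -13/5c - 13/5 ≠ 0; add k_5 = -13/5c - 13/5 to the basis.

The other S-polynomials (S(h_2,h_3), S(h_1,k_4), S(h_2,k_4), S(h_3,k_4), S(h_1,k_5), S(h_2,k_5), S(h_3,k_5), S(k_4,k_5)) all reduce to 0 modulo the current basis, so we have a Gröbner basis.
Inter-reduce: drop elements whose leading term is divisible by another's, tail-reduce, and make monic.
Reduced Gröbner basis: {a - 1, b - 2, c + 1}.

The two bases agree; hence the ideals are identical.

Yes, the ideals are equal.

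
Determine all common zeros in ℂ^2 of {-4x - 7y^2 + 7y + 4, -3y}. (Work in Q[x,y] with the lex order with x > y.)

Compute a lex Gröbner basis by Buchberger's algorithm.
f_1 = -4x - 7y^2 + 7y + 4, LT = x.
f_2 = -3y, LT = y.

The S-polynomials (S(f_1,f_2)) all reduce to 0 modulo the current basis, so we have a Gröbner basis.
Inter-reduce: drop elements whose leading term is divisible by another's, tail-reduce, and make monic.
Reduced Gröbner basis: {x - 1, y}.

From the last basis element, y = 0, so y takes values in {0}. Each choice, substituted upward through the basis, yields the corresponding point(s) of the solution set.
  y = 0: the earlier basis element becomes x - 1 = 0, giving x = 1 — point (1, 0).

{(1, 0)}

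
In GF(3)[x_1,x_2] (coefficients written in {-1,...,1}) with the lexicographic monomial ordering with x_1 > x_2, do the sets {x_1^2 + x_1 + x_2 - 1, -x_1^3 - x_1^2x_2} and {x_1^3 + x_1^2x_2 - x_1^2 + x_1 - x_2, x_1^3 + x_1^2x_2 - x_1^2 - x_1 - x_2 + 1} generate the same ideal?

Equality of ideals is decidable: compute both reduced Gröbner bases (unique for the ordering) and check whether they agree.
Buchberger on the first generating set:
f_1 = x_1^2 + x_1 + x_2 - 1, LT = x_1^2.
f_2 = -x_1^3 - x_1^2x_2, LT = x_1^3.

S(f_1,f_2): lcm = x_1^3. S = -x_1^2x_2 + x_1^2 + x_1x_2 - x_1.
  reduce S modulo (f_1, f_2):
  remainder -x_1x_2 + x_1 + x_2^2 + x_2 + 1 ≠ 0; add g_3 = -x_1x_2 + x_1 + x_2^2 + x_2 + 1 to the basis.

S(f_1,g_3): lcm = x_1^2x_2. S = x_1^2 + x_1x_2^2 - x_1x_2 + x_1 + x_2^2 - x_2.
  reduce S modulo (f_1, f_2, g_3):
  remainder x_2^3 - x_2^2 - x_2 + 1 ≠ 0; add g_4 = x_2^3 - x_2^2 - x_2 + 1 to the basis.

The other S-polynomials (S(f_2,g_3), S(f_1,g_4), S(f_2,g_4), S(g_3,g_4)) all reduce to 0 modulo the current basis, so we have a Gröbner basis.
Inter-reduce: drop elements whose leading term is divisible by another's, tail-reduce, and make monic.
Reduced Gröbner basis: {x_1^2 + x_1 + x_2 - 1, x_1x_2 - x_1 - x_2^2 - x_2 - 1, x_2^3 - x_2^2 - x_2 + 1}.

Buchberger on the second generating set:
h_1 = x_1^3 + x_1^2x_2 - x_1^2 + x_1 - x_2, LT = x_1^3.
h_2 = x_1^3 + x_1^2x_2 - x_1^2 - x_1 - x_2 + 1, LT = x_1^3.

S(h_1,h_2): lcm = x_1^3. S = -x_1 - 1.
  reduce S modulo (h_1, h_2):
  remainder -x_1 - 1 ≠ 0; add k_3 = -x_1 - 1 to the basis.

The other S-polynomials (S(h_1,k_3), S(h_2,k_3)) all reduce to 0 modulo the current basis, so we have a Gröbner basis.
Inter-reduce: drop elements whose leading term is divisible by another's, tail-reduce, and make monic.
Reduced Gröbner basis: {x_1 + 1}.

The bases are distinct; the ideals are different.

No, the ideals differ.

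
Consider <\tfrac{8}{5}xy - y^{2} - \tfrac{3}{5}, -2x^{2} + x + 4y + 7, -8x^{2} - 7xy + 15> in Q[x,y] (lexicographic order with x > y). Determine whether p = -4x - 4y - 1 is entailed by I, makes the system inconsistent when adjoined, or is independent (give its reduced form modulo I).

Adjoining -4x - 4y - 1 makes the ideal the whole ring: the system is inconsistent.

First compute the reduced Gröbner basis of I by Buchberger's algorithm.
f_1 = \tfrac{8}{5}xy - y^{2} - \tfrac{3}{5}, LT = xy.
f_2 = -2x^{2} + x + 4y + 7, LT = x^{2}.
f_3 = -8x^{2} - 7xy + 15, LT = x^{2}.

S(f_1,f_2): lcm = x^{2}y. S = -\tfrac{5}{8}xy^{2} + \tfrac{1}{2}xy - \tfrac{3}{8}x + 2y^{2} + \tfrac{7}{2}y.
  leading term xy^{2}: subtract (-\tfrac{25}{64}y)·f_1 from -\tfrac{5}{8}xy^{2} + \tfrac{1}{2}xy - \tfrac{3}{8}x + 2y^{2} + \tfrac{7}{2}y → \tfrac{1}{2}xy - \tfrac{3}{8}x - \tfrac{25}{64}y^{3} + 2y^{2} + \tfrac{209}{64}y
  leading term xy: subtract (\tfrac{5}{16})·f_1 from \tfrac{1}{2}xy - \tfrac{3}{8}x - \tfrac{25}{64}y^{3} + 2y^{2} + \tfrac{209}{64}y → -\tfrac{3}{8}x - \tfrac{25}{64}y^{3} + \tfrac{37}{16}y^{2} + \tfrac{209}{64}y + \tfrac{3}{16}
  leading term x: no divisor's leading term divides it; move -\tfrac{3}{8}x to the remainder.
  leading term y^{3}: no divisor's leading term divides it; move -\tfrac{25}{64}y^{3} to the remainder.
  leading term y^{2}: no divisor's leading term divides it; move \tfrac{37}{16}y^{2} to the remainder.
  leading term y: no divisor's leading term divides it; move \tfrac{209}{64}y to the remainder.
  leading term 1: no divisor's leading term divides it; move \tfrac{3}{16} to the remainder.
  remainder -\tfrac{3}{8}x - \tfrac{25}{64}y^{3} + \tfrac{37}{16}y^{2} + \tfrac{209}{64}y + \tfrac{3}{16} ≠ 0; add h_4 = -\tfrac{3}{8}x - \tfrac{25}{64}y^{3} + \tfrac{37}{16}y^{2} + \tfrac{209}{64}y + \tfrac{3}{16} to the basis.

S(f_1,f_3): lcm = x^{2}y. S = -\tfrac{3}{2}xy^{2} - \tfrac{3}{8}x + \tfrac{15}{8}y.
  leading term xy^{2}: subtract (-\tfrac{15}{16}y)·f_1 from -\tfrac{3}{2}xy^{2} - \tfrac{3}{8}x + \tfrac{15}{8}y → -\tfrac{3}{8}x - \tfrac{15}{16}y^{3} + \tfrac{21}{16}y
  leading term x: subtract (1)·h_4 from -\tfrac{3}{8}x - \tfrac{15}{16}y^{3} + \tfrac{21}{16}y → -\tfrac{35}{64}y^{3} - \tfrac{37}{16}y^{2} - \tfrac{125}{64}y - \tfrac{3}{16}
  leading term y^{3}: no divisor's leading term divides it; move -\tfrac{35}{64}y^{3} to the remainder.
  leading term y^{2}: no divisor's leading term divides it; move -\tfrac{37}{16}y^{2} to the remainder.
  leading term y: no divisor's leading term divides it; move -\tfrac{125}{64}y to the remainder.
  leading term 1: no divisor's leading term divides it; move -\tfrac{3}{16} to the remainder.
  remainder -\tfrac{35}{64}y^{3} - \tfrac{37}{16}y^{2} - \tfrac{125}{64}y - \tfrac{3}{16} ≠ 0; add h_5 = -\tfrac{35}{64}y^{3} - \tfrac{37}{16}y^{2} - \tfrac{125}{64}y - \tfrac{3}{16} to the basis.

S(f_2,f_3): lcm = x^{2}. S = -\tfrac{7}{8}xy - \tfrac{1}{2}x - 2y - \tfrac{13}{8}.
  leading term xy: subtract (-\tfrac{35}{64})·f_1 from -\tfrac{7}{8}xy - \tfrac{1}{2}x - 2y - \tfrac{13}{8} → -\tfrac{1}{2}x - \tfrac{35}{64}y^{2} - 2y - \tfrac{125}{64}
  leading term x: subtract (\tfrac{4}{3})·h_4 from -\tfrac{1}{2}x - \tfrac{35}{64}y^{2} - 2y - \tfrac{125}{64} → \tfrac{25}{48}y^{3} - \tfrac{697}{192}y^{2} - \tfrac{305}{48}y - \tfrac{141}{64}
  leading term y^{3}: subtract (-\tfrac{20}{21})·h_5 from \tfrac{25}{48}y^{3} - \tfrac{697}{192}y^{2} - \tfrac{305}{48}y - \tfrac{141}{64} → -\tfrac{2613}{448}y^{2} - \tfrac{115}{14}y - \tfrac{1067}{448}
  leading term y^{2}: no divisor's leading term divides it; move -\tfrac{2613}{448}y^{2} to the remainder.
  leading term y: no divisor's leading term divides it; move -\tfrac{115}{14}y to the remainder.
  leading term 1: no divisor's leading term divides it; move -\tfrac{1067}{448} to the remainder.
  remainder -\tfrac{2613}{448}y^{2} - \tfrac{115}{14}y - \tfrac{1067}{448} ≠ 0; add h_6 = -\tfrac{2613}{448}y^{2} - \tfrac{115}{14}y - \tfrac{1067}{448} to the basis.

S(f_1,h_4): lcm = xy. S = -\tfrac{25}{24}y^{4} + \tfrac{37}{6}y^{3} + \tfrac{97}{12}y^{2} + \tfrac{1}{2}y - \tfrac{3}{8}.
  leading term y^{4}: subtract (\tfrac{40}{21}y)·h_5 from -\tfrac{25}{24}y^{4} + \tfrac{37}{6}y^{3} + \tfrac{97}{12}y^{2} + \tfrac{1}{2}y - \tfrac{3}{8} → \tfrac{74}{7}y^{3} + \tfrac{661}{56}y^{2} + \tfrac{6}{7}y - \tfrac{3}{8}
  leading term y^{3}: subtract (-\tfrac{4736}{245})·h_5 from \tfrac{74}{7}y^{3} + \tfrac{661}{56}y^{2} + \tfrac{6}{7}y - \tfrac{3}{8} → -\tfrac{64481}{1960}y^{2} - \tfrac{1808}{49}y - \tfrac{7839}{1960}
  leading term y^{2}: subtract (\tfrac{515848}{91455})·h_6 from -\tfrac{64481}{1960}y^{2} - \tfrac{1808}{49}y - \tfrac{7839}{1960} → \tfrac{24652}{2613}y + \tfrac{24652}{2613}
  leading term y: no divisor's leading term divides it; move \tfrac{24652}{2613}y to the remainder.
  leading term 1: no divisor's leading term divides it; move \tfrac{24652}{2613} to the remainder.
  remainder \tfrac{24652}{2613}y + \tfrac{24652}{2613} ≠ 0; add h_7 = \tfrac{24652}{2613}y + \tfrac{24652}{2613} to the basis.

The other S-polynomials (S(f_2,h_4), S(f_3,h_4), S(f_1,h_5), S(f_2,h_5), S(f_3,h_5), S(h_4,h_5), S(f_1,h_6), S(f_2,h_6), S(f_3,h_6), S(h_4,h_6), S(h_5,h_6), S(f_1,h_7), S(f_2,h_7), S(f_3,h_7), S(h_4,h_7), S(h_5,h_7), S(h_6,h_7)) all reduce to 0 modulo the current basis, so we have a Gröbner basis.
Inter-reduce: drop elements whose leading term is divisible by another's, tail-reduce, and make monic.
Reduced Gröbner basis: {x + 1, y + 1}.
Label its elements g_1 = x + 1, g_2 = y + 1.

Reduce p = -4x - 4y - 1 modulo G:
  leading term x: subtract (-4)·g_1 from -4x - 4y - 1 → -4y + 3
  leading term y: subtract (-4)·g_2 from -4y + 3 → 7
  leading term 1: no divisor's leading term divides it; move 7 to the remainder.
  normal form = 7.
The normal form is nonzero, so p ∉ I. Since p minus its normal form lies in I, I + (p) = I + (r) where r = 7; decide whether this ideal is the whole ring.
Here r = 7 is a nonzero constant, hence a unit: 1 ∈ I + (p), the Gröbner basis of I + (p) is {1}, and the enlarged system has no common solution — adjoining p is inconsistent.

The remainder on division by a Gröbner basis is unique — it is the normal form.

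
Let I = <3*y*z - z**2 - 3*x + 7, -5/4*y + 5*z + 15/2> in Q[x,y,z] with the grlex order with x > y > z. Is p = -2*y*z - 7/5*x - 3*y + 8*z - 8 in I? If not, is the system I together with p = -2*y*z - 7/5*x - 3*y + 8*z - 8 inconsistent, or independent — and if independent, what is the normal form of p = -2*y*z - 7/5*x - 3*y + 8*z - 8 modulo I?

First compute the reduced Gröbner basis of I by Buchberger's algorithm.
f_1 = 3*y*z - z**2 - 3*x + 7, LT = y*z.
f_2 = -5/4*y + 5*z + 15/2, LT = y.

S(f_1,f_2): lcm = y*z. S = 11/3*z**2 - x + 6*z + 7/3.
  leading term z**2: no divisor's leading term divides it; move 11/3*z**2 to the remainder.
  leading term x: no divisor's leading term divides it; move -x to the remainder.
  leading term z: no divisor's leading term divides it; move 6*z to the remainder.
  leading term 1: no divisor's leading term divides it; move 7/3 to the remainder.
  remainder 11/3*z**2 - x + 6*z + 7/3 ≠ 0; add h_3 = 11/3*z**2 - x + 6*z + 7/3 to the basis.

The other S-polynomials (S(f_1,h_3), S(f_2,h_3)) all reduce to 0 modulo the current basis, so we have a Gröbner basis.
Inter-reduce: drop elements whose leading term is divisible by another's, tail-reduce, and make monic.
Reduced Gröbner basis: {z**2 - 3/11*x + 18/11*z + 7/11, y - 4*z - 6}.
Label its elements g_1 = z**2 - 3/11*x + 18/11*z + 7/11, g_2 = y - 4*z - 6.

Reduce p = -2*y*z - 7/5*x - 3*y + 8*z - 8 modulo G:
  leading term y*z: subtract (-2*z)·g_2 from -2*y*z - 7/5*x - 3*y + 8*z - 8 → -8*z**2 - 7/5*x - 3*y - 4*z - 8
  leading term z**2: subtract (-8)·g_1 from -8*z**2 - 7/5*x - 3*y - 4*z - 8 → -197/55*x - 3*y + 100/11*z - 32/11
  leading term x: no divisor's leading term divides it; move -197/55*x to the remainder.
  leading term y: subtract (-3)·g_2 from -3*y + 100/11*z - 32/11 → -32/11*z - 230/11
  leading term z: no divisor's leading term divides it; move -32/11*z to the remainder.
  leading term 1: no divisor's leading term divides it; move -230/11 to the remainder.
  normal form = -197/55*x - 32/11*z - 230/11.
The normal form is nonzero, so p ∉ I. Since p minus its normal form lies in I, I + (p) = I + (r) where r = -197/55*x - 32/11*z - 230/11; decide whether this ideal is the whole ring.
Run Buchberger on G together with r (pairs among the g_i already reduce to 0 since G is a Gröbner basis):
g_1 = z**2 - 3/11*x + 18/11*z + 7/11, LT = z**2.
g_2 = y - 4*z - 6, LT = y.
r = -197/55*x - 32/11*z - 230/11, LT = x.

The S-polynomials (S(g_1,g_2), S(g_1,r), S(g_2,r)) all reduce to 0 modulo the current basis, so we have a Gröbner basis.
Inter-reduce: drop elements whose leading term is divisible by another's, tail-reduce, and make monic.
Reduced Gröbner basis: {z**2 + 366/197*z + 439/197, x + 160/197*z + 1150/197, y - 4*z - 6}.
The reduced Gröbner basis of I + (p) is {z**2 + 366/197*z + 439/197, x + 160/197*z + 1150/197, y - 4*z - 6} ≠ {1}, a proper ideal, so the enlarged system stays consistent: p is independent of I, with normal form -197/55*x - 32/11*z - 230/11.

-2*y*z - 7/5*x - 3*y + 8*z - 8 is independent of I; its normal form modulo I is -197/55*x - 32/11*z - 230/11.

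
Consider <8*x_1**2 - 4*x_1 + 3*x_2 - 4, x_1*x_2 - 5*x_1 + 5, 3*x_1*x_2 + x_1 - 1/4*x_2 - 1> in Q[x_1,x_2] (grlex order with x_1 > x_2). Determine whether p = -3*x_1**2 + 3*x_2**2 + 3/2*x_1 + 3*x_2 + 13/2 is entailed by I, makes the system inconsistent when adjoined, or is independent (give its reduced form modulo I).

Adjoining -3*x_1**2 + 3*x_2**2 + 3/2*x_1 + 3*x_2 + 13/2 makes the ideal the whole ring: the system is inconsistent.

First compute the reduced Gröbner basis of I by Buchberger's algorithm.
f_1 = 8*x_1**2 - 4*x_1 + 3*x_2 - 4, LT = x_1**2.
f_2 = x_1*x_2 - 5*x_1 + 5, LT = x_1*x_2.
f_3 = 3*x_1*x_2 + x_1 - 1/4*x_2 - 1, LT = x_1*x_2.

S(f_1,f_2): lcm = x_1**2*x_2. S = 5*x_1**2 - 1/2*x_1*x_2 + 3/8*x_2**2 - 5*x_1 - 1/2*x_2.
  leading term x_1**2: subtract (5/8)·f_1 from 5*x_1**2 - 1/2*x_1*x_2 + 3/8*x_2**2 - 5*x_1 - 1/2*x_2 → -1/2*x_1*x_2 + 3/8*x_2**2 - 5/2*x_1 - 19/8*x_2 + 5/2
  leading term x_1*x_2: subtract (-1/2)·f_2 from -1/2*x_1*x_2 + 3/8*x_2**2 - 5/2*x_1 - 19/8*x_2 + 5/2 → 3/8*x_2**2 - 5*x_1 - 19/8*x_2 + 5
  leading term x_2**2: no divisor's leading term divides it; move 3/8*x_2**2 to the remainder.
  leading term x_1: no divisor's leading term divides it; move -5*x_1 to the remainder.
  leading term x_2: no divisor's leading term divides it; move -19/8*x_2 to the remainder.
  leading term 1: no divisor's leading term divides it; move 5 to the remainder.
  remainder 3/8*x_2**2 - 5*x_1 - 19/8*x_2 + 5 ≠ 0; add h_4 = 3/8*x_2**2 - 5*x_1 - 19/8*x_2 + 5 to the basis.

S(f_1,f_3): lcm = x_1**2*x_2. S = -1/3*x_1**2 - 5/12*x_1*x_2 + 3/8*x_2**2 + 1/3*x_1 - 1/2*x_2.
  leading term x_1**2: subtract (-1/24)·f_1 from -1/3*x_1**2 - 5/12*x_1*x_2 + 3/8*x_2**2 + 1/3*x_1 - 1/2*x_2 → -5/12*x_1*x_2 + 3/8*x_2**2 + 1/6*x_1 - 3/8*x_2 - 1/6
  leading term x_1*x_2: subtract (-5/12)·f_2 from -5/12*x_1*x_2 + 3/8*x_2**2 + 1/6*x_1 - 3/8*x_2 - 1/6 → 3/8*x_2**2 - 23/12*x_1 - 3/8*x_2 + 23/12
  leading term x_2**2: subtract (1)·h_4 from 3/8*x_2**2 - 23/12*x_1 - 3/8*x_2 + 23/12 → 37/12*x_1 + 2*x_2 - 37/12
  leading term x_1: no divisor's leading term divides it; move 37/12*x_1 to the remainder.
  leading term x_2: no divisor's leading term divides it; move 2*x_2 to the remainder.
  leading term 1: no divisor's leading term divides it; move -37/12 to the remainder.
  remainder 37/12*x_1 + 2*x_2 - 37/12 ≠ 0; add h_5 = 37/12*x_1 + 2*x_2 - 37/12 to the basis.

S(f_2,f_3): lcm = x_1*x_2. S = -16/3*x_1 + 1/12*x_2 + 16/3.
  leading term x_1: subtract (-64/37)·h_5 from -16/3*x_1 + 1/12*x_2 + 16/3 → 1573/444*x_2
  leading term x_2: no divisor's leading term divides it; move 1573/444*x_2 to the remainder.
  remainder 1573/444*x_2 ≠ 0; add h_6 = 1573/444*x_2 to the basis.

The other S-polynomials (S(f_1,h_4), S(f_2,h_4), S(f_3,h_4), S(f_1,h_5), S(f_2,h_5), S(f_3,h_5), S(h_4,h_5), S(f_1,h_6), S(f_2,h_6), S(f_3,h_6), S(h_4,h_6), S(h_5,h_6)) all reduce to 0 modulo the current basis, so we have a Gröbner basis.
Inter-reduce: drop elements whose leading term is divisible by another's, tail-reduce, and make monic.
Reduced Gröbner basis: {x_1 - 1, x_2}.
Label its elements g_1 = x_1 - 1, g_2 = x_2.

Reduce p = -3*x_1**2 + 3*x_2**2 + 3/2*x_1 + 3*x_2 + 13/2 modulo G:
  leading term x_1**2: subtract (-3*x_1)·g_1 from -3*x_1**2 + 3*x_2**2 + 3/2*x_1 + 3*x_2 + 13/2 → 3*x_2**2 - 3/2*x_1 + 3*x_2 + 13/2
  leading term x_2**2: subtract (3*x_2)·g_2 from 3*x_2**2 - 3/2*x_1 + 3*x_2 + 13/2 → -3/2*x_1 + 3*x_2 + 13/2
  leading term x_1: subtract (-3/2)·g_1 from -3/2*x_1 + 3*x_2 + 13/2 → 3*x_2 + 5
  leading term x_2: subtract (3)·g_2 from 3*x_2 + 5 → 5
  leading term 1: no divisor's leading term divides it; move 5 to the remainder.
  normal form = 5.
The normal form is nonzero, so p ∉ I. Since p minus its normal form lies in I, I + (p) = I + (r) where r = 5; decide whether this ideal is the whole ring.
Here r = 5 is a nonzero constant, hence a unit: 1 ∈ I + (p), the Gröbner basis of I + (p) is {1}, and the enlarged system has no common solution — adjoining p is inconsistent.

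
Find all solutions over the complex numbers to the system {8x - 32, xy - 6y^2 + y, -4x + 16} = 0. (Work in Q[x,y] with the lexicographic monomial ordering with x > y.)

Compute a lex Gröbner basis by Buchberger's algorithm.
f_1 = 8x - 32, LT = x.
f_2 = xy - 6y^2 + y, LT = xy.
f_3 = -4x + 16, LT = x.

S(f_1,f_2): lcm = xy. S = 6y^2 - 5y.
  leading term y^2: no divisor's leading term divides it; move 6y^2 to the remainder.
  leading term y: no divisor's leading term divides it; move -5y to the remainder.
  remainder 6y^2 - 5y ≠ 0; add h_4 = 6y^2 - 5y to the basis.

The other S-polynomials (S(f_1,f_3), S(f_2,f_3), S(f_1,h_4), S(f_2,h_4), S(f_3,h_4)) all reduce to 0 modulo the current basis, so we have a Gröbner basis.
Inter-reduce: drop elements whose leading term is divisible by another's, tail-reduce, and make monic.
Reduced Gröbner basis: {x - 4, y^2 - 5/6y}.

A lex Gröbner basis eliminates variables successively. Here y^2 - 5/6y depends only on y, with roots {0, 5/6}; lifting each root through the earlier basis elements recovers the full solutions.
  y = 0: the earlier basis element becomes x - 4 = 0, giving x = 4 — point (4, 0).
  y = 5/6: the earlier basis element becomes x - 4 = 0, giving x = 4 — point (4, 5/6).

{(4, 0), (4, 5/6)}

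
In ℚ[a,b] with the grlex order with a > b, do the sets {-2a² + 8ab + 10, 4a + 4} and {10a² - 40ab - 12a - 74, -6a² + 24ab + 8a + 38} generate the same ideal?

For a fixed monomial order, each ideal has a unique reduced Gröbner basis; comparing bases decides equality.
Buchberger on the first generating set:
f_1 = -2a² + 8ab + 10, LT = a².
f_2 = 4a + 4, LT = a.

S(f_1,f_2): lcm = a². S = -4ab - a - 5.
  reduce S modulo (f_1, f_2):
  remainder 4b - 4 ≠ 0; add g_3 = 4b - 4 to the basis.

The other S-polynomials (S(f_1,g_3), S(f_2,g_3)) all reduce to 0 modulo the current basis, so we have a Gröbner basis.
Inter-reduce: drop elements whose leading term is divisible by another's, tail-reduce, and make monic.
Reduced Gröbner basis: {a + 1, b - 1}.

Buchberger on the second generating set:
h_1 = 10a² - 40ab - 12a - 74, LT = a².
h_2 = -6a² + 24ab + 8a + 38, LT = a².

S(h_1,h_2): lcm = a². S = 2/15a - 16/15.
  reduce S modulo (h_1, h_2):
  remainder 2/15a - 16/15 ≠ 0; add k_3 = 2/15a - 16/15 to the basis.

S(h_1,k_3): lcm = a². S = -4ab + 34/5a - 37/5.
  reduce S modulo (h_1, h_2, k_3):
  remainder -32b + 47 ≠ 0; add k_4 = -32b + 47 to the basis.

The other S-polynomials (S(h_2,k_3), S(h_1,k_4), S(h_2,k_4), S(k_3,k_4)) all reduce to 0 modulo the current basis, so we have a Gröbner basis.
Inter-reduce: drop elements whose leading term is divisible by another's, tail-reduce, and make monic.
Reduced Gröbner basis: {a - 8, b - 47/32}.

The bases are distinct; the ideals are different.

No, the ideals differ.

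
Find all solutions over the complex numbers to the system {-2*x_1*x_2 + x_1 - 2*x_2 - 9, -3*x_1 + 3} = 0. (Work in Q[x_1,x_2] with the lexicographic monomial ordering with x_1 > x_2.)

{(1, -2)}

Compute a lex Gröbner basis by Buchberger's algorithm.
f_1 = -2*x_1*x_2 + x_1 - 2*x_2 - 9, LT = x_1*x_2.
f_2 = -3*x_1 + 3, LT = x_1.

S(f_1,f_2): lcm = x_1*x_2. S = -1/2*x_1 + 2*x_2 + 9/2.
  leading term x_1: subtract (1/6)·f_2 from -1/2*x_1 + 2*x_2 + 9/2 → 2*x_2 + 4
  leading term x_2: no divisor's leading term divides it; move 2*x_2 to the remainder.
  leading term 1: no divisor's leading term divides it; move 4 to the remainder.
  remainder 2*x_2 + 4 ≠ 0; add h_3 = 2*x_2 + 4 to the basis.

The other S-polynomials (S(f_1,h_3), S(f_2,h_3)) all reduce to 0 modulo the current basis, so we have a Gröbner basis.
Inter-reduce: drop elements whose leading term is divisible by another's, tail-reduce, and make monic.
Reduced Gröbner basis: {x_1 - 1, x_2 + 2}.

Since the basis is lex-ordered, x_2 + 2 is univariate in x_2. Its roots are {-2}. Back-substituting each root into the other basis elements fixes the other coordinates.
  x_2 = -2: the earlier basis element becomes x_1 - 1 = 0, giving x_1 = 1 — point (1, -2).
Substituting each solution back into the original system confirms all equations vanish.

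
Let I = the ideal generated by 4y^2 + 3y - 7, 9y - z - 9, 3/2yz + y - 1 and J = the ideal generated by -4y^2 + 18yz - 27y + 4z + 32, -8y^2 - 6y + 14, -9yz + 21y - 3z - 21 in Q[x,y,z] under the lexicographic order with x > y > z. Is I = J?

No, the ideals differ.

Since reduced Gröbner bases are canonical representatives of ideals under a given ordering, it suffices to compute and compare them.
Buchberger on the first generating set:
f_1 = 4y^2 + 3y - 7, LT = y^2.
f_2 = 9y - z - 9, LT = y.
f_3 = 3/2yz + y - 1, LT = yz.

S(f_1,f_2): lcm = y^2. S = 1/9yz + 7/4y - 7/4.
  reduce S modulo (f_1, f_2, f_3):
  remainder 1/81z^2 + 11/36z ≠ 0; add g_4 = 1/81z^2 + 11/36z to the basis.

S(f_1,f_3): lcm = y^2z. S = -2/3y^2 + 3/4yz + 2/3y - 7/4z.
  reduce S modulo (f_1, f_2, f_3, g_4):
  remainder -1267/432z ≠ 0; add g_5 = -1267/432z to the basis.

The other S-polynomials (S(f_2,f_3), S(f_1,g_4), S(f_2,g_4), S(f_3,g_4), S(f_1,g_5), S(f_2,g_5), S(f_3,g_5), S(g_4,g_5)) all reduce to 0 modulo the current basis, so we have a Gröbner basis.
Inter-reduce: drop elements whose leading term is divisible by another's, tail-reduce, and make monic.
Reduced Gröbner basis: {y - 1, z}.

Buchberger on the second generating set:
h_1 = -4y^2 + 18yz - 27y + 4z + 32, LT = y^2.
h_2 = -8y^2 - 6y + 14, LT = y^2.
h_3 = -9yz + 21y - 3z - 21, LT = yz.

S(h_1,h_2): lcm = y^2. S = -9/2yz + 6y - z - 25/4.
  reduce S modulo (h_1, h_2, h_3):
  remainder -9/2y + 1/2z + 17/4 ≠ 0; add k_4 = -9/2y + 1/2z + 17/4 to the basis.

S(h_1,h_3): lcm = y^2z. S = 7/3y^2 - 9/2yz^2 + 77/12yz - 7/3y - z^2 - 8z.
  reduce S modulo (h_1, h_2, h_3, k_4):
  remainder 1/2z^2 + 761/324z + 245/324 ≠ 0; add k_5 = 1/2z^2 + 761/324z + 245/324 to the basis.

S(h_2,h_3): lcm = y^2z. S = 7/3y^2 + 5/12yz - 7/3y - 7/4z.
  reduce S modulo (h_1, h_2, h_3, k_4, k_5):
  remainder -181/81z + 14/81 ≠ 0; add k_6 = -181/81z + 14/81 to the basis.

S(h_1,k_4): lcm = y^2. S = -79/18yz + 277/36y - z - 8.
  reduce S modulo (h_1, h_2, h_3, k_4, k_5, k_6):
  remainder -1957/13032 ≠ 0; add k_7 = -1957/13032 to the basis.

The other S-polynomials (S(h_2,k_4), S(h_3,k_4), S(h_1,k_5), S(h_2,k_5), S(h_3,k_5), S(k_4,k_5), S(h_1,k_6), S(h_2,k_6), S(h_3,k_6), S(k_4,k_6), S(k_5,k_6), S(h_1,k_7), S(h_2,k_7), S(h_3,k_7), S(k_4,k_7), S(k_5,k_7), S(k_6,k_7)) all reduce to 0 modulo the current basis, so we have a Gröbner basis.
Inter-reduce: drop elements whose leading term is divisible by another's, tail-reduce, and make monic.
Reduced Gröbner basis: {1}.

These differ, so the ideals are not equal.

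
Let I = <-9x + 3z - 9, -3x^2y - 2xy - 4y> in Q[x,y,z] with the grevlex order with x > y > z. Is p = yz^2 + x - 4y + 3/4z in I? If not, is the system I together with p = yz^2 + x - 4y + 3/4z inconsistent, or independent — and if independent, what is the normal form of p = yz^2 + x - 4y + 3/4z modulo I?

yz^2 + x - 4y + 3/4z is independent of I; its normal form modulo I is 4yz - 19y + 13/12z - 1.

First compute the reduced Gröbner basis of I by Buchberger's algorithm.
f_1 = -9x + 3z - 9, LT = x.
f_2 = -3x^2y - 2xy - 4y, LT = x^2y.

S(f_1,f_2): lcm = x^2y. S = -1/3xyz + 1/3xy - 4/3y.
  leading term xyz: subtract (1/27yz)·f_1 from -1/3xyz + 1/3xy - 4/3y → -1/9yz^2 + 1/3xy + 1/3yz - 4/3y
  leading term yz^2: no divisor's leading term divides it; move -1/9yz^2 to the remainder.
  leading term xy: subtract (-1/27y)·f_1 from 1/3xy + 1/3yz - 4/3y → 4/9yz - 5/3y
  leading term yz: no divisor's leading term divides it; move 4/9yz to the remainder.
  leading term y: no divisor's leading term divides it; move -5/3y to the remainder.
  remainder -1/9yz^2 + 4/9yz - 5/3y ≠ 0; add h_3 = -1/9yz^2 + 4/9yz - 5/3y to the basis.

S(f_1,h_3): leading monomials are coprime, so the S-polynomial reduces to 0 (Buchberger's first criterion).
S(f_2,h_3): lcm = x^2yz^2. S = 4x^2yz + 2/3xyz^2 - 15x^2y + 4/3yz^2.
  leading term x^2yz: subtract (-4/9xyz)·f_1 from 4x^2yz + 2/3xyz^2 - 15x^2y + 4/3yz^2 → 2xyz^2 - 15x^2y - 4xyz + 4/3yz^2
  leading term xyz^2: subtract (-2/9yz^2)·f_1 from 2xyz^2 - 15x^2y - 4xyz + 4/3yz^2 → 2/3yz^3 - 15x^2y - 4xyz - 2/3yz^2
  leading term yz^3: subtract (-6z)·h_3 from 2/3yz^3 - 15x^2y - 4xyz - 2/3yz^2 → -15x^2y - 4xyz + 2yz^2 - 10yz
  leading term x^2y: subtract (5/3xy)·f_1 from -15x^2y - 4xyz + 2yz^2 - 10yz → -9xyz + 2yz^2 + 15xy - 10yz
  leading term xyz: subtract (yz)·f_1 from -9xyz + 2yz^2 + 15xy - 10yz → -yz^2 + 15xy - yz
  leading term yz^2: subtract (9)·h_3 from -yz^2 + 15xy - yz → 15xy - 5yz + 15y
  leading term xy: subtract (-5/3y)·f_1 from 15xy - 5yz + 15y → 0
  remainder 0.

Every S-polynomial of the final basis reduces to 0, so we have a Gröbner basis.
Inter-reduce: drop elements whose leading term is divisible by another's, tail-reduce, and make monic.
Reduced Gröbner basis: {yz^2 - 4yz + 15y, x - 1/3z + 1}.
Label its elements g_1 = yz^2 - 4yz + 15y, g_2 = x - 1/3z + 1.

Reduce p = yz^2 + x - 4y + 3/4z modulo G:
  leading term yz^2: subtract (1)·g_1 from yz^2 + x - 4y + 3/4z → 4yz + x - 19y + 3/4z
  leading term yz: no divisor's leading term divides it; move 4yz to the remainder.
  leading term x: subtract (1)·g_2 from x - 19y + 3/4z → -19y + 13/12z - 1
  leading term y: no divisor's leading term divides it; move -19y to the remainder.
  leading term z: no divisor's leading term divides it; move 13/12z to the remainder.
  leading term 1: no divisor's leading term divides it; move -1 to the remainder.
  normal form = 4yz - 19y + 13/12z - 1.
The normal form is nonzero, so p ∉ I. Since p minus its normal form lies in I, I + (p) = I + (r) where r = 4yz - 19y + 13/12z - 1; decide whether this ideal is the whole ring.
Run Buchberger on G together with r (pairs among the g_i already reduce to 0 since G is a Gröbner basis):
g_1 = yz^2 - 4yz + 15y, LT = yz^2.
g_2 = x - 1/3z + 1, LT = x.
r = 4yz - 19y + 13/12z - 1, LT = yz.

S(g_1,g_2): leading monomials are coprime, so the S-polynomial reduces to 0 (Buchberger's first criterion).
S(g_1,r): lcm = yz^2. S = 3/4yz - 13/48z^2 + 15y + 1/4z.
  leading term yz: subtract (3/16)·r from 3/4yz - 13/48z^2 + 15y + 1/4z → -13/48z^2 + 297/16y + 3/64z + 3/16
  leading term z^2: no divisor's leading term divides it; move -13/48z^2 to the remainder.
  leading term y: no divisor's leading term divides it; move 297/16y to the remainder.
  leading term z: no divisor's leading term divides it; move 3/64z to the remainder.
  leading term 1: no divisor's leading term divides it; move 3/16 to the remainder.
  remainder -13/48z^2 + 297/16y + 3/64z + 3/16 ≠ 0; add m_4 = -13/48z^2 + 297/16y + 3/64z + 3/16 to the basis.

S(g_2,r): leading monomials are coprime, so the S-polynomial reduces to 0 (Buchberger's first criterion).
S(g_1,m_4): lcm = yz^2. S = 891/13y^2 - 199/52yz + 204/13y.
  leading term y^2: no divisor's leading term divides it; move 891/13y^2 to the remainder.
  leading term yz: subtract (-199/208)·r from -199/52yz + 204/13y → -517/208y + 199/192z - 199/208
  leading term y: no divisor's leading term divides it; move -517/208y to the remainder.
  leading term z: no divisor's leading term divides it; move 199/192z to the remainder.
  leading term 1: no divisor's leading term divides it; move -199/208 to the remainder.
  remainder 891/13y^2 - 517/208y + 199/192z - 199/208 ≠ 0; add m_5 = 891/13y^2 - 517/208y + 199/192z - 199/208 to the basis.

S(g_2,m_4): leading monomials are coprime, so the S-polynomial reduces to 0 (Buchberger's first criterion).
S(r,m_4): lcm = yz^2. S = 891/13y^2 - 119/26yz + 13/48z^2 + 9/13y - 1/4z.
  leading term y^2: subtract (1)·m_5 from 891/13y^2 - 119/26yz + 13/48z^2 + 9/13y - 1/4z → -119/26yz + 13/48z^2 + 661/208y - 247/192z + 199/208
  leading term yz: subtract (-119/104)·r from -119/26yz + 13/48z^2 + 661/208y - 247/192z + 199/208 → 13/48z^2 - 297/16y - 3/64z - 3/16
  leading term z^2: subtract (-1)·m_4 from 13/48z^2 - 297/16y - 3/64z - 3/16 → 0
  remainder 0.

S(g_1,m_5): lcm = y^2z^2. S = -4y^2z + 47/1296yz^2 - 2587/171072z^3 + 15y^2 + 199/14256z^2.
  leading term y^2z: subtract (-y)·r from -4y^2z + 47/1296yz^2 - 2587/171072z^3 + 15y^2 + 199/14256z^2 → 47/1296yz^2 - 2587/171072z^3 - 4y^2 + 13/12yz + 199/14256z^2 - y
  leading term yz^2: subtract (47/1296)·g_1 from 47/1296yz^2 - 2587/171072z^3 - 4y^2 + 13/12yz + 199/14256z^2 - y → -2587/171072z^3 - 4y^2 + 199/162yz + 199/14256z^2 - 667/432y
  leading term z^3: subtract (199/3564z)·m_4 from -2587/171072z^3 - 4y^2 + 199/162yz + 199/14256z^2 - 667/432y → -4y^2 + 995/5184yz + 2587/228096z^2 - 667/432y - 199/19008z
  leading term y^2: subtract (-52/891)·m_5 from -4y^2 + 995/5184yz + 2587/228096z^2 - 667/432y - 199/19008z → 995/5184yz + 2587/228096z^2 - 2189/1296y + 8557/171072z - 199/3564
  leading term yz: subtract (995/20736)·r from 995/5184yz + 2587/228096z^2 - 2189/1296y + 8557/171072z - 199/3564 → 2587/228096z^2 - 199/256y - 199/101376z - 199/25344
  leading term z^2: subtract (-199/4752)·m_4 from 2587/228096z^2 - 199/256y - 199/101376z - 199/25344 → 0
  remainder 0.

S(g_2,m_5): leading monomials are coprime, so the S-polynomial reduces to 0 (Buchberger's first criterion).
S(r,m_5): lcm = y^2z. S = -19/4y^2 + 199/648yz - 2587/171072z^2 - 1/4y + 199/14256z.
  leading term y^2: subtract (-247/3564)·m_5 from -19/4y^2 + 199/648yz - 2587/171072z^2 - 1/4y + 199/14256z → 199/648yz - 2587/171072z^2 - 2189/5184y + 58705/684288z - 3781/57024
  leading term yz: subtract (199/2592)·r from 199/648yz - 2587/171072z^2 - 2189/5184y + 58705/684288z - 3781/57024 → -2587/171072z^2 + 199/192y + 199/76032z + 199/19008
  leading term z^2: subtract (199/3564)·m_4 from -2587/171072z^2 + 199/192y + 199/76032z + 199/19008 → 0
  remainder 0.

S(m_4,m_5): leading monomials are coprime, so the S-polynomial reduces to 0 (Buchberger's first criterion).
Every S-polynomial of the final basis reduces to 0, so we have a Gröbner basis.
Inter-reduce: drop elements whose leading term is divisible by another's, tail-reduce, and make monic.
Reduced Gröbner basis: {y^2 - 47/1296y + 2587/171072z - 199/14256, yz - 19/4y + 13/48z - 1/4, z^2 - 891/13y - 9/52z - 9/13, x - 1/3z + 1}.
The reduced Gröbner basis of I + (p) is {y^2 - 47/1296y + 2587/171072z - 199/14256, yz - 19/4y + 13/48z - 1/4, z^2 - 891/13y - 9/52z - 9/13, x - 1/3z + 1} ≠ {1}, a proper ideal, so the enlarged system stays consistent: p is independent of I, with normal form 4yz - 19y + 13/12z - 1.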